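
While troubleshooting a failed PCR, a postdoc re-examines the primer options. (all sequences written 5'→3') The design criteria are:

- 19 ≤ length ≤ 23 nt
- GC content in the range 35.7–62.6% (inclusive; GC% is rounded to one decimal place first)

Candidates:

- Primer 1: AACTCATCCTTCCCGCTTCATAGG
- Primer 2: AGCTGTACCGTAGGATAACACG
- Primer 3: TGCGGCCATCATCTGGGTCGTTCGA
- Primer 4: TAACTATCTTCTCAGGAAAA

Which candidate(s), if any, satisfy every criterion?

Primer 2 only.

Primer 1 (24 nt, A=5 T=7 G=3 C=9): length 24, outside 19–23 ✗; GC 12/24 = 50.0% ✓ — fails.
Primer 2 (22 nt, A=7 T=4 G=6 C=5): length 22 ✓; GC 11/22 = 50.0% ✓ — passes.
Primer 3 (25 nt, A=3 T=7 G=8 C=7): length 25, outside 19–23 ✗; GC 15/25 = 60.0% ✓ — fails.
Primer 4 (20 nt, A=8 T=6 G=2 C=4): length 20 ✓; GC 6/20 = 30.0%, outside 35.7–62.6% ✗ — fails.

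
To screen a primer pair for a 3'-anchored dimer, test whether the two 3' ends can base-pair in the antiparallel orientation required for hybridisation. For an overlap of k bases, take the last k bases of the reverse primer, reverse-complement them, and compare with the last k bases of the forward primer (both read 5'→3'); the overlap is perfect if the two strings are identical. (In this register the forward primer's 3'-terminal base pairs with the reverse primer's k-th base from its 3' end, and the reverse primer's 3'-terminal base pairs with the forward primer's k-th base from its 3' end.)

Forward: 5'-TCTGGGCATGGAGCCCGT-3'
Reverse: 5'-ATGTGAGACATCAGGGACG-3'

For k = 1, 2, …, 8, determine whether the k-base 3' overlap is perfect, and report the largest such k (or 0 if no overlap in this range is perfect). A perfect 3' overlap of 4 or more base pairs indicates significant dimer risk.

Last 8 bases (5'→3') — forward …GAGCCCGT, reverse …CAGGGACG.
Reverse complement of the reverse primer's last 8 bases: CGTCCCTG; its first k bases are the reverse complement of the reverse primer's last k bases, so a perfect k-base overlap needs the forward primer's last k bases to equal them.
Comparing (forward last k vs required): k=1: T vs C ✗; k=2: GT vs CG ✗; k=3: CGT vs CGT ✓; k=4: CCGT vs CGTC ✗; k=5: CCCGT vs CGTCC ✗; k=6: GCCCGT vs CGTCCC ✗; k=7: AGCCCGT vs CGTCCCT ✗; k=8: GAGCCCGT vs CGTCCCTG ✗.
Only k = 3 is perfect, so the longest perfect 3' overlap is 3.

Longest perfect overlap: 3 complementary base pairs; below the dimer-risk threshold (threshold 4).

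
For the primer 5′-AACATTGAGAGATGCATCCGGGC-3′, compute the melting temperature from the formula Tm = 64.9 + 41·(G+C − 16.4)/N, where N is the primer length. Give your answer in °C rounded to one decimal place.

Base counts: A=7, T=4, G=7, C=5; G+C = 12, N = 23.
Tm = 64.9 + 41·(12 − 16.4)/23 = 64.9 + -180.40/23 = 57.1°C.

57.1°C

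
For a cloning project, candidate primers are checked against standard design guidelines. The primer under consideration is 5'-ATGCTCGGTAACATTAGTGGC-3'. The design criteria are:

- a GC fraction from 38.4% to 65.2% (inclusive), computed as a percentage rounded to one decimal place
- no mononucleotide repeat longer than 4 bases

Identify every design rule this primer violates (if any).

Meets all criteria.

Base counts: A=5, T=6, G=6, C=4 (length 21).
GC content: GC 10/21 = 47.6% ✓
homopolymer run: longest run = 2 ✓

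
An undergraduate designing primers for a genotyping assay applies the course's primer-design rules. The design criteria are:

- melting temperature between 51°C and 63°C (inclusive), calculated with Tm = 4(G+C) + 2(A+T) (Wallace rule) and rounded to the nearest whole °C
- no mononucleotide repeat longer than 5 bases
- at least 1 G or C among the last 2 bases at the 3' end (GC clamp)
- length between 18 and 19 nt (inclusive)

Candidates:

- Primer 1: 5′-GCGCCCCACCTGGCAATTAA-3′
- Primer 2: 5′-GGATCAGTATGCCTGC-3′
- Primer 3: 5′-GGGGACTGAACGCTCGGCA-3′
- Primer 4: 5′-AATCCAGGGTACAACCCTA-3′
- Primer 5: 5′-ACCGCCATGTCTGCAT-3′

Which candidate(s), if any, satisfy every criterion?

Primer 1 (20 nt, A=5 T=3 G=4 C=8): Tm = 2·8 + 4·12 = 64°C, outside 51–63°C ✗; longest run = 4 ✓; 3' end AA has 0 G/C, need ≥1 ✗; length 20, outside 18–19 ✗ — fails.
Primer 2 (16 nt, A=3 T=4 G=5 C=4): Tm = 2·7 + 4·9 = 50°C, outside 51–63°C ✗; longest run = 2 ✓; 3' end GC has 2 G/C ✓; length 16, outside 18–19 ✗ — fails.
Primer 3 (19 nt, A=4 T=2 G=8 C=5): Tm = 2·6 + 4·13 = 64°C, outside 51–63°C ✗; longest run = 4 ✓; 3' end CA has 1 G/C ✓; length 19 ✓ — fails.
Primer 4 (19 nt, A=7 T=3 G=3 C=6): Tm = 2·10 + 4·9 = 56°C ✓; longest run = 3 ✓; 3' end TA has 0 G/C, need ≥1 ✗; length 19 ✓ — fails.
Primer 5 (16 nt, A=3 T=4 G=3 C=6): Tm = 2·7 + 4·9 = 50°C, outside 51–63°C ✗; longest run = 2 ✓; 3' end AT has 0 G/C, need ≥1 ✗; length 16, outside 18–19 ✗ — fails.

None of the candidates satisfy all criteria.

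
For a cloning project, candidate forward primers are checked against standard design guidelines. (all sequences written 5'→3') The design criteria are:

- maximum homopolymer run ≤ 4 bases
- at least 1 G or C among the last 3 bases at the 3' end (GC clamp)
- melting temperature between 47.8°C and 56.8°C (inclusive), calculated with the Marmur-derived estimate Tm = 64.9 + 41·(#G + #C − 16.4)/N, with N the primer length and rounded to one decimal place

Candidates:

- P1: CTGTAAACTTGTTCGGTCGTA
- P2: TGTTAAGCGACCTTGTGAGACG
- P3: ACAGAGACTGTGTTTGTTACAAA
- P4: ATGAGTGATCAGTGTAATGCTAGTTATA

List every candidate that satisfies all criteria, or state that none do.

P1 (21 nt, A=4 T=8 G=5 C=4): longest run = 3 ✓; 3' end GTA has 1 G/C ✓; Tm = 64.9 + 41·(9 − 16.4)/21 = 50.5°C ✓ — passes.
P2 (22 nt, A=5 T=6 G=7 C=4): longest run = 2 ✓; 3' end ACG has 2 G/C ✓; Tm = 64.9 + 41·(11 − 16.4)/22 = 54.8°C ✓ — passes.
P3 (23 nt, A=8 T=7 G=5 C=3): longest run = 3 ✓; 3' end AAA has 0 G/C, need ≥1 ✗; Tm = 64.9 + 41·(8 − 16.4)/23 = 49.9°C ✓ — fails.
P4 (28 nt, A=9 T=10 G=7 C=2): longest run = 2 ✓; 3' end ATA has 0 G/C, need ≥1 ✗; Tm = 64.9 + 41·(9 − 16.4)/28 = 54.1°C ✓ — fails.

P1 and P2.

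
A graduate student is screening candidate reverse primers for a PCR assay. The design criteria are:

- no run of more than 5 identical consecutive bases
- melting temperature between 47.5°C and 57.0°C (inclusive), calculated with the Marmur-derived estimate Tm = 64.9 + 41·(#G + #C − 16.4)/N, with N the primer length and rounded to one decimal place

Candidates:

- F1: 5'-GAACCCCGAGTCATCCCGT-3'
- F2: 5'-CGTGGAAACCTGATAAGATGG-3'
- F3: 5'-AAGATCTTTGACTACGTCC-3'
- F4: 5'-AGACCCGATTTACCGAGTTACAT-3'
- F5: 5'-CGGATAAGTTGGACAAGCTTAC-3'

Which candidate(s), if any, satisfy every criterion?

F1 (19 nt, A=4 T=3 G=4 C=8): longest run = 4 ✓; Tm = 64.9 + 41·(12 − 16.4)/19 = 55.4°C ✓ — passes.
F2 (21 nt, A=7 T=4 G=7 C=3): longest run = 3 ✓; Tm = 64.9 + 41·(10 − 16.4)/21 = 52.4°C ✓ — passes.
F3 (19 nt, A=5 T=6 G=3 C=5): longest run = 3 ✓; Tm = 64.9 + 41·(8 − 16.4)/19 = 46.8°C, outside 47.5–57.0°C ✗ — fails.
F4 (23 nt, A=7 T=6 G=4 C=6): longest run = 3 ✓; Tm = 64.9 + 41·(10 − 16.4)/23 = 53.5°C ✓ — passes.
F5 (22 nt, A=7 T=5 G=6 C=4): longest run = 2 ✓; Tm = 64.9 + 41·(10 − 16.4)/22 = 53.0°C ✓ — passes.

F1, F2, F4 and F5.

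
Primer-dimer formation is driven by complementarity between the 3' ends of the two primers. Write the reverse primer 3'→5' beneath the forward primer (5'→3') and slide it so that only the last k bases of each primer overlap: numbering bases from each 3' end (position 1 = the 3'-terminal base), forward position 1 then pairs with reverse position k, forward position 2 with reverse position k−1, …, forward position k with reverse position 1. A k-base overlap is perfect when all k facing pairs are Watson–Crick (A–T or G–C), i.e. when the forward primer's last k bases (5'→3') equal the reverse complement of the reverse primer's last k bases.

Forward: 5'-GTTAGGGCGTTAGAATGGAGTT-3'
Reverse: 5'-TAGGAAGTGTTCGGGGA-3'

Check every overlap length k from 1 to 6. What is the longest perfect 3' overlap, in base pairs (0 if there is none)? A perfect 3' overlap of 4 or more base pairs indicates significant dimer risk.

Last 6 bases (5'→3') — forward …GGAGTT, reverse …CGGGGA.
Reverse complement of the reverse primer's last 6 bases: TCCCCG; its first k bases are the reverse complement of the reverse primer's last k bases, so a perfect k-base overlap needs the forward primer's last k bases to equal them.
Comparing (forward last k vs required): k=1: T vs T ✓; k=2: TT vs TC ✗; k=3: GTT vs TCC ✗; k=4: AGTT vs TCCC ✗; k=5: GAGTT vs TCCCC ✗; k=6: GGAGTT vs TCCCCG ✗.
Only k = 1 is perfect, so the longest perfect 3' overlap is 1.

Longest perfect overlap: 1 complementary base pair; below the dimer-risk threshold (threshold 4).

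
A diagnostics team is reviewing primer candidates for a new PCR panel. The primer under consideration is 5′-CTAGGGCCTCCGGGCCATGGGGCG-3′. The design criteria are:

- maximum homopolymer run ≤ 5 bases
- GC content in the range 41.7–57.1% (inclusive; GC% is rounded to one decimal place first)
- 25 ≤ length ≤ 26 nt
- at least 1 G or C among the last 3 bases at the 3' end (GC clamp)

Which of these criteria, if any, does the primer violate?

Base counts: A=2, T=3, G=11, C=8 (length 24).
homopolymer run: longest run = 4 ✓
GC content: GC 19/24 = 79.2%, outside 41.7–57.1% ✗
length: length 24, outside 25–26 ✗
GC clamp: 3' end GCG has 3 G/C ✓

Fails: GC content, length.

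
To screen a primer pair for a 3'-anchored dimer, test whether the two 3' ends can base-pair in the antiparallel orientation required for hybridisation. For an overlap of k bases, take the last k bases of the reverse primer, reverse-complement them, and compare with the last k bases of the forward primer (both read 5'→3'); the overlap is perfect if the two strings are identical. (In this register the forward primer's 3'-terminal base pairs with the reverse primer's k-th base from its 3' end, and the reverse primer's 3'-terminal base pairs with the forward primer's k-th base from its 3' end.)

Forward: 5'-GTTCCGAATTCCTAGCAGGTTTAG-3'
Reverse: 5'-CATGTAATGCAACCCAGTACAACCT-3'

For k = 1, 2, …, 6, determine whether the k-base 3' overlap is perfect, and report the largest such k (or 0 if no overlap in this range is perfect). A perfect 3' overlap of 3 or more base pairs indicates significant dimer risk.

Last 6 bases (5'→3') — forward …GTTTAG, reverse …CAACCT.
Reverse complement of the reverse primer's last 6 bases: AGGTTG; its first k bases are the reverse complement of the reverse primer's last k bases, so a perfect k-base overlap needs the forward primer's last k bases to equal them.
Comparing (forward last k vs required): k=1: G vs A ✗; k=2: AG vs AG ✓; k=3: TAG vs AGG ✗; k=4: TTAG vs AGGT ✗; k=5: TTTAG vs AGGTT ✗; k=6: GTTTAG vs AGGTTG ✗.
Only k = 2 is perfect, so the longest perfect 3' overlap is 2.

Longest perfect overlap: 2 complementary base pairs; below the dimer-risk threshold (threshold 3).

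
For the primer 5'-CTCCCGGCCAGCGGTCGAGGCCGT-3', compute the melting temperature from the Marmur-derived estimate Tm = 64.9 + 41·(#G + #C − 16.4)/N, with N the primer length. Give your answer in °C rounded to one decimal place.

Base counts: A=2, T=3, G=9, C=10; G+C = 19, N = 24.
Tm = 64.9 + 41·(19 − 16.4)/24 = 64.9 + 106.60/24 = 69.3°C.

69.3°C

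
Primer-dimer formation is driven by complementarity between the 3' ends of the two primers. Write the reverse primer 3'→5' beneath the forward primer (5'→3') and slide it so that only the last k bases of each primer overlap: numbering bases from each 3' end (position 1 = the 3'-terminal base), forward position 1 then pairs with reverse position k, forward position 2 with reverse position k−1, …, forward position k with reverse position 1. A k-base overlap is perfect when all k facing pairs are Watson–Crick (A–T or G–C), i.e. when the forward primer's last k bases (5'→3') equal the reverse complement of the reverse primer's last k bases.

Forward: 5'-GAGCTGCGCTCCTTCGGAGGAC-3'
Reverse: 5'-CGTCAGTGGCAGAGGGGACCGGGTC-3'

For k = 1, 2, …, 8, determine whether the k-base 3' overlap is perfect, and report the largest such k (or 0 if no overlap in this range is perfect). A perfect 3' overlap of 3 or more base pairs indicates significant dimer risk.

Last 8 bases (5'→3') — forward …CGGAGGAC, reverse …ACCGGGTC.
Reverse complement of the reverse primer's last 8 bases: GACCCGGT; its first k bases are the reverse complement of the reverse primer's last k bases, so a perfect k-base overlap needs the forward primer's last k bases to equal them.
Comparing (forward last k vs required): k=1: C vs G ✗; k=2: AC vs GA ✗; k=3: GAC vs GAC ✓; k=4: GGAC vs GACC ✗; k=5: AGGAC vs GACCC ✗; k=6: GAGGAC vs GACCCG ✗; k=7: GGAGGAC vs GACCCGG ✗; k=8: CGGAGGAC vs GACCCGGT ✗.
Only k = 3 is perfect, so the longest perfect 3' overlap is 3.

Longest perfect overlap: 3 complementary base pairs; significant dimer risk (threshold 3).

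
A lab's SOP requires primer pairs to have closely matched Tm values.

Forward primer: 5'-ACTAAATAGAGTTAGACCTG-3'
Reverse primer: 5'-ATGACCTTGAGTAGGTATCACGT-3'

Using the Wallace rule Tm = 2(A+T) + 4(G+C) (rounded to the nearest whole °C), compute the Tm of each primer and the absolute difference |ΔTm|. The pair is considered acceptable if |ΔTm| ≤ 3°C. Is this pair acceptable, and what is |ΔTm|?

Forward: A=8 T=5 G=4 C=3 → Tm = 2·13 + 4·7 = 54°C.
Reverse: A=6 T=7 G=6 C=4 → Tm = 2·13 + 4·10 = 66°C.
|ΔTm| = |54 − 66| = 12°C, > 3°C.

|ΔTm| = 12°C; the pair is not acceptable.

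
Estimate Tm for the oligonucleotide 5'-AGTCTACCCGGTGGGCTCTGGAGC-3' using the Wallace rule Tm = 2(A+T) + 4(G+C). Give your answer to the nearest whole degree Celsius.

Base counts: A=3, T=5, G=9, C=7 (length 24).
Tm = 2·(3+5) + 4·(9+7) = 2·8 + 4·16 = 16 + 64 = 80°C.

80°C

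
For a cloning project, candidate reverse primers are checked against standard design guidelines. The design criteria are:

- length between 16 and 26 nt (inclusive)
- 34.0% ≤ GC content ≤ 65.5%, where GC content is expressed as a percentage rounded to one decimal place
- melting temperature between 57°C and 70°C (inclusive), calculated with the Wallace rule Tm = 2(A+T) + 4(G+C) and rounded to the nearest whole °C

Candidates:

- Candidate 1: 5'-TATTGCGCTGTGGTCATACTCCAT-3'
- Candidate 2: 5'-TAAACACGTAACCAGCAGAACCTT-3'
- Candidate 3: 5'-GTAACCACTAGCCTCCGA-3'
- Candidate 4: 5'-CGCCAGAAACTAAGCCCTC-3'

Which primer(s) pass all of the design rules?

Candidate 1, Candidate 2 and Candidate 4.

Candidate 1 (24 nt, A=4 T=9 G=5 C=6): length 24 ✓; GC 11/24 = 45.8% ✓; Tm = 2·13 + 4·11 = 70°C ✓ — passes.
Candidate 2 (24 nt, A=10 T=4 G=3 C=7): length 24 ✓; GC 10/24 = 41.7% ✓; Tm = 2·14 + 4·10 = 68°C ✓ — passes.
Candidate 3 (18 nt, A=5 T=3 G=3 C=7): length 18 ✓; GC 10/18 = 55.6% ✓; Tm = 2·8 + 4·10 = 56°C, outside 57–70°C ✗ — fails.
Candidate 4 (19 nt, A=6 T=2 G=3 C=8): length 19 ✓; GC 11/19 = 57.9% ✓; Tm = 2·8 + 4·11 = 60°C ✓ — passes.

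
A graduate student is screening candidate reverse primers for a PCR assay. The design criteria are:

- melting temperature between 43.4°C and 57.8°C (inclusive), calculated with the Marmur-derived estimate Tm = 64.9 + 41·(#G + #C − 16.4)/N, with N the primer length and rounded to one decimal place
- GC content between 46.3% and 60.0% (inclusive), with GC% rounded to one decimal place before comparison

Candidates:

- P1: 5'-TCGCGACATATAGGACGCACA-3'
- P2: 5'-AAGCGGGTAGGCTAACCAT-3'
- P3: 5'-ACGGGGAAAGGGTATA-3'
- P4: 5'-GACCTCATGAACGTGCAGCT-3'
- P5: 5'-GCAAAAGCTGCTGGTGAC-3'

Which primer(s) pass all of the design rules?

P1, P2, P3, P4 and P5.

P1 (21 nt, A=7 T=3 G=5 C=6): Tm = 64.9 + 41·(11 − 16.4)/21 = 54.4°C ✓; GC 11/21 = 52.4% ✓ — passes.
P2 (19 nt, A=6 T=3 G=6 C=4): Tm = 64.9 + 41·(10 − 16.4)/19 = 51.1°C ✓; GC 10/19 = 52.6% ✓ — passes.
P3 (16 nt, A=6 T=2 G=7 C=1): Tm = 64.9 + 41·(8 − 16.4)/16 = 43.4°C ✓; GC 8/16 = 50.0% ✓ — passes.
P4 (20 nt, A=5 T=4 G=5 C=6): Tm = 64.9 + 41·(11 − 16.4)/20 = 53.8°C ✓; GC 11/20 = 55.0% ✓ — passes.
P5 (18 nt, A=5 T=3 G=6 C=4): Tm = 64.9 + 41·(10 − 16.4)/18 = 50.3°C ✓; GC 10/18 = 55.6% ✓ — passes.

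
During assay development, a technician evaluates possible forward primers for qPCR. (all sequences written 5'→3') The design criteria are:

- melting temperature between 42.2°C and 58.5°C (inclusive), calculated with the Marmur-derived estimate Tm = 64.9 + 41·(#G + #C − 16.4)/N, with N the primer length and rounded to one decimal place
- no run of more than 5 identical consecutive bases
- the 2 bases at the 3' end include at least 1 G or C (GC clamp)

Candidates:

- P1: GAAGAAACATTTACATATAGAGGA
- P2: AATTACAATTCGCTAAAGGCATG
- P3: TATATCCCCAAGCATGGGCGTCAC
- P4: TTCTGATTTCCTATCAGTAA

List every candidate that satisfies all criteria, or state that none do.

P1 and P2.

P1 (24 nt, A=12 T=5 G=5 C=2): Tm = 64.9 + 41·(7 − 16.4)/24 = 48.8°C ✓; longest run = 3 ✓; 3' end GA has 1 G/C ✓ — passes.
P2 (23 nt, A=9 T=6 G=4 C=4): Tm = 64.9 + 41·(8 − 16.4)/23 = 49.9°C ✓; longest run = 3 ✓; 3' end TG has 1 G/C ✓ — passes.
P3 (24 nt, A=6 T=5 G=5 C=8): Tm = 64.9 + 41·(13 − 16.4)/24 = 59.1°C, outside 42.2–58.5°C ✗; longest run = 4 ✓; 3' end AC has 1 G/C ✓ — fails.
P4 (20 nt, A=5 T=9 G=2 C=4): Tm = 64.9 + 41·(6 − 16.4)/20 = 43.6°C ✓; longest run = 3 ✓; 3' end AA has 0 G/C, need ≥1 ✗ — fails.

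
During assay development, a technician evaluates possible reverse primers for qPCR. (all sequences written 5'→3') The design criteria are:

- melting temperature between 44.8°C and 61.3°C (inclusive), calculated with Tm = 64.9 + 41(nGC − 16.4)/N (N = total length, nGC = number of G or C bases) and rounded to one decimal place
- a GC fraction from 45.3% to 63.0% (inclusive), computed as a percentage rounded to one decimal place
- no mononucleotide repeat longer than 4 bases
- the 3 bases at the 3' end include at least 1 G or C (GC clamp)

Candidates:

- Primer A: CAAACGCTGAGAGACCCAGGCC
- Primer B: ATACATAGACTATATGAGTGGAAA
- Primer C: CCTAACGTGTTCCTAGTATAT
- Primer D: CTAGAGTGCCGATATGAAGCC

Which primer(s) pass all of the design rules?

Primer D only.

Primer A (22 nt, A=7 T=1 G=6 C=8): Tm = 64.9 + 41·(14 − 16.4)/22 = 60.4°C ✓; GC 14/22 = 63.6%, outside 45.3–63.0% ✗; longest run = 3 ✓; 3' end GCC has 3 G/C ✓ — fails.
Primer B (24 nt, A=11 T=6 G=5 C=2): Tm = 64.9 + 41·(7 − 16.4)/24 = 48.8°C ✓; GC 7/24 = 29.2%, outside 45.3–63.0% ✗; longest run = 3 ✓; 3' end AAA has 0 G/C, need ≥1 ✗ — fails.
Primer C (21 nt, A=5 T=8 G=3 C=5): Tm = 64.9 + 41·(8 − 16.4)/21 = 48.5°C ✓; GC 8/21 = 38.1%, outside 45.3–63.0% ✗; longest run = 2 ✓; 3' end TAT has 0 G/C, need ≥1 ✗ — fails.
Primer D (21 nt, A=6 T=4 G=6 C=5): Tm = 64.9 + 41·(11 − 16.4)/21 = 54.4°C ✓; GC 11/21 = 52.4% ✓; longest run = 2 ✓; 3' end GCC has 3 G/C ✓ — passes.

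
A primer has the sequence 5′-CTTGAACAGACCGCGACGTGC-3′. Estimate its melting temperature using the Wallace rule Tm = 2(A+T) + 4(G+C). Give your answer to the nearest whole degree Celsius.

68°C

Base counts: A=5, T=3, G=6, C=7 (length 21).
Tm = 2·(5+3) + 4·(6+7) = 2·8 + 4·13 = 16 + 52 = 68°C.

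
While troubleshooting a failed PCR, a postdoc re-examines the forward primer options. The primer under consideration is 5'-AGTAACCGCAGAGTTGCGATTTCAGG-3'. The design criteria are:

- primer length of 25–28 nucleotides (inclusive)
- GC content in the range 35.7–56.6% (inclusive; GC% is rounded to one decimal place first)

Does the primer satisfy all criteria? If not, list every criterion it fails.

Base counts: A=7, T=6, G=8, C=5 (length 26).
length: length 26 ✓
GC content: GC 13/26 = 50.0% ✓

Meets all criteria.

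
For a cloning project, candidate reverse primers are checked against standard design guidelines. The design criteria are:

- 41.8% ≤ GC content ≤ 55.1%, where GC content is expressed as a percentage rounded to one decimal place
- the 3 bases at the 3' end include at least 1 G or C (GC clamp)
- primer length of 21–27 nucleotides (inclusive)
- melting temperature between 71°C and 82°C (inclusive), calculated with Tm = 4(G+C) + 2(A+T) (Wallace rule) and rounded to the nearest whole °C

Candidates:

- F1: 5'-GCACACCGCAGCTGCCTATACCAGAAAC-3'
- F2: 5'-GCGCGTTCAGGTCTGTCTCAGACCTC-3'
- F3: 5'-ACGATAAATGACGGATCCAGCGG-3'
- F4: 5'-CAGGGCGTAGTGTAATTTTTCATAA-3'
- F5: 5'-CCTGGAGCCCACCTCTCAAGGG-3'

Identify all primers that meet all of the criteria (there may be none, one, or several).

None of the candidates satisfy all criteria.

F1 (28 nt, A=9 T=3 G=5 C=11): GC 16/28 = 57.1%, outside 41.8–55.1% ✗; 3' end AAC has 1 G/C ✓; length 28, outside 21–27 ✗; Tm = 2·12 + 4·16 = 88°C, outside 71–82°C ✗ — fails.
F2 (26 nt, A=3 T=7 G=7 C=9): GC 16/26 = 61.5%, outside 41.8–55.1% ✗; 3' end CTC has 2 G/C ✓; length 26 ✓; Tm = 2·10 + 4·16 = 84°C, outside 71–82°C ✗ — fails.
F3 (23 nt, A=8 T=3 G=7 C=5): GC 12/23 = 52.2% ✓; 3' end CGG has 3 G/C ✓; length 23 ✓; Tm = 2·11 + 4·12 = 70°C, outside 71–82°C ✗ — fails.
F4 (25 nt, A=7 T=9 G=6 C=3): GC 9/25 = 36.0%, outside 41.8–55.1% ✗; 3' end TAA has 0 G/C, need ≥1 ✗; length 25 ✓; Tm = 2·16 + 4·9 = 68°C, outside 71–82°C ✗ — fails.
F5 (22 nt, A=4 T=3 G=6 C=9): GC 15/22 = 68.2%, outside 41.8–55.1% ✗; 3' end GGG has 3 G/C ✓; length 22 ✓; Tm = 2·7 + 4·15 = 74°C ✓ — fails.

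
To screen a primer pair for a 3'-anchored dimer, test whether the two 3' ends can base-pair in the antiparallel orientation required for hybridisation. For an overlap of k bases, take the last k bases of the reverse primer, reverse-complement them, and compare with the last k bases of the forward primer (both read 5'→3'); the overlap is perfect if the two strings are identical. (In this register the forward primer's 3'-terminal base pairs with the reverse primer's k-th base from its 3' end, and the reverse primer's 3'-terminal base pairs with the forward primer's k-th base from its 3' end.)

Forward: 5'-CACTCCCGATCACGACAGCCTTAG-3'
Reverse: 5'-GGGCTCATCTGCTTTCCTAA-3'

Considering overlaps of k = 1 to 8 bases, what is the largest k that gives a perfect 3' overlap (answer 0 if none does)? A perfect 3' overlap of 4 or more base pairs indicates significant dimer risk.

Last 8 bases (5'→3') — forward …AGCCTTAG, reverse …TTTCCTAA.
Reverse complement of the reverse primer's last 8 bases: TTAGGAAA; its first k bases are the reverse complement of the reverse primer's last k bases, so a perfect k-base overlap needs the forward primer's last k bases to equal them.
Comparing (forward last k vs required): k=1: G vs T ✗; k=2: AG vs TT ✗; k=3: TAG vs TTA ✗; k=4: TTAG vs TTAG ✓; k=5: CTTAG vs TTAGG ✗; k=6: CCTTAG vs TTAGGA ✗; k=7: GCCTTAG vs TTAGGAA ✗; k=8: AGCCTTAG vs TTAGGAAA ✗.
Only k = 4 is perfect, so the longest perfect 3' overlap is 4.

Longest perfect overlap: 4 complementary base pairs; significant dimer risk (threshold 4).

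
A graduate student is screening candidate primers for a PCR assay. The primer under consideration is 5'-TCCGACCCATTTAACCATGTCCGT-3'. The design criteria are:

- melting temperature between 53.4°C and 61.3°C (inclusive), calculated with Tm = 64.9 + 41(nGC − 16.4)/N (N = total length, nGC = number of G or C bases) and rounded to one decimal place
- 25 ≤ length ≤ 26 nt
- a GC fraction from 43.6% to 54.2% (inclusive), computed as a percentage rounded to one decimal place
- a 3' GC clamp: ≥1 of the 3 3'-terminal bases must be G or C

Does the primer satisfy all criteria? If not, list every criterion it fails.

Fails: length.

Base counts: A=5, T=7, G=3, C=9 (length 24).
Tm: Tm = 64.9 + 41·(12 − 16.4)/24 = 57.4°C ✓
length: length 24, outside 25–26 ✗
GC content: GC 12/24 = 50.0% ✓
GC clamp: 3' end CGT has 2 G/C ✓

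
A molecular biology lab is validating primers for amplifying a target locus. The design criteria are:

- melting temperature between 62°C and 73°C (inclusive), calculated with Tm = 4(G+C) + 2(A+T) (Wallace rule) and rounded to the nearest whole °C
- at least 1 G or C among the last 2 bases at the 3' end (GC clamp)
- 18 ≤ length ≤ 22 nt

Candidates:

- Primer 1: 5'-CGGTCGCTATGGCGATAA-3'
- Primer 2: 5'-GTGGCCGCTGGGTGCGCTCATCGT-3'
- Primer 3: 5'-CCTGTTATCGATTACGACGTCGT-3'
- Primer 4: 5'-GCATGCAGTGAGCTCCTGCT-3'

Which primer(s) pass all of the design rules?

Primer 4 only.

Primer 1 (18 nt, A=4 T=4 G=6 C=4): Tm = 2·8 + 4·10 = 56°C, outside 62–73°C ✗; 3' end AA has 0 G/C, need ≥1 ✗; length 18 ✓ — fails.
Primer 2 (24 nt, A=1 T=6 G=10 C=7): Tm = 2·7 + 4·17 = 82°C, outside 62–73°C ✗; 3' end GT has 1 G/C ✓; length 24, outside 18–22 ✗ — fails.
Primer 3 (23 nt, A=4 T=8 G=5 C=6): Tm = 2·12 + 4·11 = 68°C ✓; 3' end GT has 1 G/C ✓; length 23, outside 18–22 ✗ — fails.
Primer 4 (20 nt, A=3 T=5 G=6 C=6): Tm = 2·8 + 4·12 = 64°C ✓; 3' end CT has 1 G/C ✓; length 20 ✓ — passes.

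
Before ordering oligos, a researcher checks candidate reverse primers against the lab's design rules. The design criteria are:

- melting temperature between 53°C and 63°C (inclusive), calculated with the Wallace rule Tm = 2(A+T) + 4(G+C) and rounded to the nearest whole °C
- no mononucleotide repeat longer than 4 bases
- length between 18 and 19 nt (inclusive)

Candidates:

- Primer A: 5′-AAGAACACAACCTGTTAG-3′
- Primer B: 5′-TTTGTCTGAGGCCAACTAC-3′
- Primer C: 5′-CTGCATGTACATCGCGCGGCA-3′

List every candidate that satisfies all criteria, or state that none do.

Primer A (18 nt, A=8 T=3 G=3 C=4): Tm = 2·11 + 4·7 = 50°C, outside 53–63°C ✗; longest run = 2 ✓; length 18 ✓ — fails.
Primer B (19 nt, A=4 T=6 G=4 C=5): Tm = 2·10 + 4·9 = 56°C ✓; longest run = 3 ✓; length 19 ✓ — passes.
Primer C (21 nt, A=4 T=4 G=6 C=7): Tm = 2·8 + 4·13 = 68°C, outside 53–63°C ✗; longest run = 2 ✓; length 21, outside 18–19 ✗ — fails.

Primer B only.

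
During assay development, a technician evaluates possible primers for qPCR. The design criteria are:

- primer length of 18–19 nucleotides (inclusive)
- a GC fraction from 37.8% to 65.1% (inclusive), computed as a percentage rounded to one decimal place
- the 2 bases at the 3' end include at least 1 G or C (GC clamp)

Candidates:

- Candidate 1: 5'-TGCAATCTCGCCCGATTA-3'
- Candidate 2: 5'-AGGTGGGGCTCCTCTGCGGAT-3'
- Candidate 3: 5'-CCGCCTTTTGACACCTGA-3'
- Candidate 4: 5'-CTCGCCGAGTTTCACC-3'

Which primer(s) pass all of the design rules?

Candidate 3 only.

Candidate 1 (18 nt, A=4 T=5 G=3 C=6): length 18 ✓; GC 9/18 = 50.0% ✓; 3' end TA has 0 G/C, need ≥1 ✗ — fails.
Candidate 2 (21 nt, A=2 T=5 G=9 C=5): length 21, outside 18–19 ✗; GC 14/21 = 66.7%, outside 37.8–65.1% ✗; 3' end AT has 0 G/C, need ≥1 ✗ — fails.
Candidate 3 (18 nt, A=3 T=5 G=3 C=7): length 18 ✓; GC 10/18 = 55.6% ✓; 3' end GA has 1 G/C ✓ — passes.
Candidate 4 (16 nt, A=2 T=4 G=3 C=7): length 16, outside 18–19 ✗; GC 10/16 = 62.5% ✓; 3' end CC has 2 G/C ✓ — fails.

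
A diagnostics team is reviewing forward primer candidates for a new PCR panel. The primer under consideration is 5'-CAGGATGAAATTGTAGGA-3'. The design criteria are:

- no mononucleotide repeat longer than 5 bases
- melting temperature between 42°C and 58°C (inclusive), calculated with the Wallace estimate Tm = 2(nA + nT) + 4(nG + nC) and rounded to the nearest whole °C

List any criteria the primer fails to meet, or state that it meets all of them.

Base counts: A=7, T=4, G=6, C=1 (length 18).
homopolymer run: longest run = 3 ✓
Tm: Tm = 2·11 + 4·7 = 50°C ✓

Meets all criteria.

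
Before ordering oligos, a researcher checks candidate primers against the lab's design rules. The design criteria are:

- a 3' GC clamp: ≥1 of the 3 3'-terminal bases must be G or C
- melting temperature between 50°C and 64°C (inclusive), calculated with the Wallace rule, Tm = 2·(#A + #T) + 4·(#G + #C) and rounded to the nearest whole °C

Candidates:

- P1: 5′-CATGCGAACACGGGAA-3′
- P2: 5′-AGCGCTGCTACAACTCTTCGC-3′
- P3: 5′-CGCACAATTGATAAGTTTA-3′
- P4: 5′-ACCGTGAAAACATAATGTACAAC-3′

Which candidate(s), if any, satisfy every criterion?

P1 and P4.

P1 (16 nt, A=6 T=1 G=5 C=4): 3' end GAA has 1 G/C ✓; Tm = 2·7 + 4·9 = 50°C ✓ — passes.
P2 (21 nt, A=4 T=5 G=4 C=8): 3' end CGC has 3 G/C ✓; Tm = 2·9 + 4·12 = 66°C, outside 50–64°C ✗ — fails.
P3 (19 nt, A=7 T=6 G=3 C=3): 3' end TTA has 0 G/C, need ≥1 ✗; Tm = 2·13 + 4·6 = 50°C ✓ — fails.
P4 (23 nt, A=11 T=4 G=3 C=5): 3' end AAC has 1 G/C ✓; Tm = 2·15 + 4·8 = 62°C ✓ — passes.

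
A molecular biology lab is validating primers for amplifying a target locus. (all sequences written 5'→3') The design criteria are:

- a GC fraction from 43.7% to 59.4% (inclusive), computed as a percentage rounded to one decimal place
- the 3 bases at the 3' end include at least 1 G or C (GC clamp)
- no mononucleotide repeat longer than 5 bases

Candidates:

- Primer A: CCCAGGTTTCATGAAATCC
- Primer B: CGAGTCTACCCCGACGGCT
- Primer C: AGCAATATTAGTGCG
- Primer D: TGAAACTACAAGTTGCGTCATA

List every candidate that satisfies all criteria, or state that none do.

Primer A (19 nt, A=5 T=5 G=3 C=6): GC 9/19 = 47.4% ✓; 3' end TCC has 2 G/C ✓; longest run = 3 ✓ — passes.
Primer B (19 nt, A=3 T=3 G=5 C=8): GC 13/19 = 68.4%, outside 43.7–59.4% ✗; 3' end GCT has 2 G/C ✓; longest run = 4 ✓ — fails.
Primer C (15 nt, A=5 T=4 G=4 C=2): GC 6/15 = 40.0%, outside 43.7–59.4% ✗; 3' end GCG has 3 G/C ✓; longest run = 2 ✓ — fails.
Primer D (22 nt, A=8 T=6 G=4 C=4): GC 8/22 = 36.4%, outside 43.7–59.4% ✗; 3' end ATA has 0 G/C, need ≥1 ✗; longest run = 3 ✓ — fails.

Primer A only.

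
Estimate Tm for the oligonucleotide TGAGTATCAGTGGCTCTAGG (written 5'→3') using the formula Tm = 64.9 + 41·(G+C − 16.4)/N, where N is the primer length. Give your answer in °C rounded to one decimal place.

Base counts: A=4, T=6, G=7, C=3; G+C = 10, N = 20.
Tm = 64.9 + 41·(10 − 16.4)/20 = 64.9 + -262.40/20 = 51.8°C.

51.8°C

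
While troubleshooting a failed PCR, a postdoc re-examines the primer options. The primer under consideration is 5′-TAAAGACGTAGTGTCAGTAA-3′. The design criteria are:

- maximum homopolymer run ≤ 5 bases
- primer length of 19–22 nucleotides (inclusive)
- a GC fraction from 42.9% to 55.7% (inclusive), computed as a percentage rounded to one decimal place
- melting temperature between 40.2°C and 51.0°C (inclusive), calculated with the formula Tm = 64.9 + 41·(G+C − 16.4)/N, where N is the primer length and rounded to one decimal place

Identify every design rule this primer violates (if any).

Base counts: A=8, T=5, G=5, C=2 (length 20).
homopolymer run: longest run = 3 ✓
length: length 20 ✓
GC content: GC 7/20 = 35.0%, outside 42.9–55.7% ✗
Tm: Tm = 64.9 + 41·(7 − 16.4)/20 = 45.6°C ✓

Fails: GC content.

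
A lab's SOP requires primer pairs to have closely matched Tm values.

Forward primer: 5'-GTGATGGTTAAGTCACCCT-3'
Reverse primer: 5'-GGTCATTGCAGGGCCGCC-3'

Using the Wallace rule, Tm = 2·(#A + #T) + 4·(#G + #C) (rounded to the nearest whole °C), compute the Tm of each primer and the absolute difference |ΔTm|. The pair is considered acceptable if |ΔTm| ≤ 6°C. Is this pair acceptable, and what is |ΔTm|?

Forward: A=4 T=6 G=5 C=4 → Tm = 2·10 + 4·9 = 56°C.
Reverse: A=2 T=3 G=7 C=6 → Tm = 2·5 + 4·13 = 62°C.
|ΔTm| = |56 − 62| = 6°C, ≤ 6°C.

|ΔTm| = 6°C; the pair is acceptable.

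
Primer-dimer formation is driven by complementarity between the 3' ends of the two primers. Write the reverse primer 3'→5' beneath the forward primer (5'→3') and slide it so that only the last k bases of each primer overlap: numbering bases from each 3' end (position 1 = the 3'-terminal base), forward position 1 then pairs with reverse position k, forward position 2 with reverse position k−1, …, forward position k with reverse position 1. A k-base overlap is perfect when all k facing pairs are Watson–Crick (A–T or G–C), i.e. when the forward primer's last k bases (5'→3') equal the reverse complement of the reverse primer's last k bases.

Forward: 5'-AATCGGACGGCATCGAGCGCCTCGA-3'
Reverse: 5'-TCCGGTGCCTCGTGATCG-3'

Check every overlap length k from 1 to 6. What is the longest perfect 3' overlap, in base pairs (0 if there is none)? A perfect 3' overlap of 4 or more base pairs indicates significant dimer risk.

Longest perfect overlap: 3 complementary base pairs; below the dimer-risk threshold (threshold 4).

Last 6 bases (5'→3') — forward …CCTCGA, reverse …TGATCG.
Reverse complement of the reverse primer's last 6 bases: CGATCA; its first k bases are the reverse complement of the reverse primer's last k bases, so a perfect k-base overlap needs the forward primer's last k bases to equal them.
Comparing (forward last k vs required): k=1: A vs C ✗; k=2: GA vs CG ✗; k=3: CGA vs CGA ✓; k=4: TCGA vs CGAT ✗; k=5: CTCGA vs CGATC ✗; k=6: CCTCGA vs CGATCA ✗.
Only k = 3 is perfect, so the longest perfect 3' overlap is 3.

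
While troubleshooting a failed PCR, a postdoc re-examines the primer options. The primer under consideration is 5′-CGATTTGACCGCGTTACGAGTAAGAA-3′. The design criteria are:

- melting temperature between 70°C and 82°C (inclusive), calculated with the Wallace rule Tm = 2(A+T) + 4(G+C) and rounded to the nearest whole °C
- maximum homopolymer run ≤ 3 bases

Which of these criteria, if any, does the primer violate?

Base counts: A=8, T=6, G=7, C=5 (length 26).
Tm: Tm = 2·14 + 4·12 = 76°C ✓
homopolymer run: longest run = 3 ✓

Meets all criteria.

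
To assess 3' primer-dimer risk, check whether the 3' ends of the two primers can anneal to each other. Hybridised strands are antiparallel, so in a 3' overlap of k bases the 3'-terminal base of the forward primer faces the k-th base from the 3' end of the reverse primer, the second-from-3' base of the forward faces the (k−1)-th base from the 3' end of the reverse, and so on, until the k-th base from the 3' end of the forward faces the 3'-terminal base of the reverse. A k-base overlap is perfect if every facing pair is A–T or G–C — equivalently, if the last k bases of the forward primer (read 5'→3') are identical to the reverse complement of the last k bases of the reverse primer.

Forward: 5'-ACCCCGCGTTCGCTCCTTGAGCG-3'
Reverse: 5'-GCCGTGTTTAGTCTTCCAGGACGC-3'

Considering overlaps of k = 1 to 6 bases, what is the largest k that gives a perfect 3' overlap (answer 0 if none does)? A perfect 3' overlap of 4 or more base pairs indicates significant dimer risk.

Last 6 bases (5'→3') — forward …TGAGCG, reverse …GGACGC.
Reverse complement of the reverse primer's last 6 bases: GCGTCC; its first k bases are the reverse complement of the reverse primer's last k bases, so a perfect k-base overlap needs the forward primer's last k bases to equal them.
Comparing (forward last k vs required): k=1: G vs G ✓; k=2: CG vs GC ✗; k=3: GCG vs GCG ✓; k=4: AGCG vs GCGT ✗; k=5: GAGCG vs GCGTC ✗; k=6: TGAGCG vs GCGTCC ✗.
Perfect overlaps at k = 1, 3; the largest is 3.

Longest perfect overlap: 3 complementary base pairs; below the dimer-risk threshold (threshold 4).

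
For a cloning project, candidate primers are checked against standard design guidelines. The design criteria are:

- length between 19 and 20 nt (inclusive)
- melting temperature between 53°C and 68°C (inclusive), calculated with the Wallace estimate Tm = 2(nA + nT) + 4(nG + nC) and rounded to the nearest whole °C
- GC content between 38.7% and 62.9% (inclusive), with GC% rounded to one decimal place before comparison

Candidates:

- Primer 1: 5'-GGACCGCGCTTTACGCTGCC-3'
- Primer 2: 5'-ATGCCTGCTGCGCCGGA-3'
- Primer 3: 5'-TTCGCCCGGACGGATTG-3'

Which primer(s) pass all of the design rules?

Primer 1 (20 nt, A=2 T=4 G=6 C=8): length 20 ✓; Tm = 2·6 + 4·14 = 68°C ✓; GC 14/20 = 70.0%, outside 38.7–62.9% ✗ — fails.
Primer 2 (17 nt, A=2 T=3 G=6 C=6): length 17, outside 19–20 ✗; Tm = 2·5 + 4·12 = 58°C ✓; GC 12/17 = 70.6%, outside 38.7–62.9% ✗ — fails.
Primer 3 (17 nt, A=2 T=4 G=6 C=5): length 17, outside 19–20 ✗; Tm = 2·6 + 4·11 = 56°C ✓; GC 11/17 = 64.7%, outside 38.7–62.9% ✗ — fails.

None of the candidates satisfy all criteria.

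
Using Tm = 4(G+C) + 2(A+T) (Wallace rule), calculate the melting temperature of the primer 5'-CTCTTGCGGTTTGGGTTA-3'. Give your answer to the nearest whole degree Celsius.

Base counts: A=1, T=8, G=6, C=3 (length 18).
Tm = 2·(1+8) + 4·(6+3) = 2·9 + 4·9 = 18 + 36 = 54°C.

54°C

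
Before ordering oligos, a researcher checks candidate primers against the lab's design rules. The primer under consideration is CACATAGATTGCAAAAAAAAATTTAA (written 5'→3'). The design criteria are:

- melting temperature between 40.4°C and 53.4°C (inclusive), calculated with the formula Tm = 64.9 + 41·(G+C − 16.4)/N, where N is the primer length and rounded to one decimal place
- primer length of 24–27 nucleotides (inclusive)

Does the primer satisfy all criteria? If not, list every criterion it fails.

Base counts: A=15, T=6, G=2, C=3 (length 26).
Tm: Tm = 64.9 + 41·(5 − 16.4)/26 = 46.9°C ✓
length: length 26 ✓

Meets all criteria.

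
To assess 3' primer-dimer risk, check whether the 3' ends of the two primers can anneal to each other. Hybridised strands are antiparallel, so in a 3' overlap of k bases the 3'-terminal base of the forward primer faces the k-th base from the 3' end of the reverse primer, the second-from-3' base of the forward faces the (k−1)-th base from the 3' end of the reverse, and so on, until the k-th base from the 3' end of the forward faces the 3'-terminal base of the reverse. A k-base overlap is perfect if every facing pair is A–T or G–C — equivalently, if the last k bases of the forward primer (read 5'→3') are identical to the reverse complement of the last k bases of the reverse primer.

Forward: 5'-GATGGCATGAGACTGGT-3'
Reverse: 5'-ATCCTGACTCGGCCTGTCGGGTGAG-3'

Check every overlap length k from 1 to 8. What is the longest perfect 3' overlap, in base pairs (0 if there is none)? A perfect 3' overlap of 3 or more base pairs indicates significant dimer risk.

Longest perfect overlap: 0 complementary base pairs; below the dimer-risk threshold (threshold 3).

Last 8 bases (5'→3') — forward …AGACTGGT, reverse …CGGGTGAG.
Reverse complement of the reverse primer's last 8 bases: CTCACCCG; its first k bases are the reverse complement of the reverse primer's last k bases, so a perfect k-base overlap needs the forward primer's last k bases to equal them.
Comparing (forward last k vs required): k=1: T vs C ✗; k=2: GT vs CT ✗; k=3: GGT vs CTC ✗; k=4: TGGT vs CTCA ✗; k=5: CTGGT vs CTCAC ✗; k=6: ACTGGT vs CTCACC ✗; k=7: GACTGGT vs CTCACCC ✗; k=8: AGACTGGT vs CTCACCCG ✗.
No overlap length from 1 to 8 is perfect, so the longest perfect 3' overlap is 0.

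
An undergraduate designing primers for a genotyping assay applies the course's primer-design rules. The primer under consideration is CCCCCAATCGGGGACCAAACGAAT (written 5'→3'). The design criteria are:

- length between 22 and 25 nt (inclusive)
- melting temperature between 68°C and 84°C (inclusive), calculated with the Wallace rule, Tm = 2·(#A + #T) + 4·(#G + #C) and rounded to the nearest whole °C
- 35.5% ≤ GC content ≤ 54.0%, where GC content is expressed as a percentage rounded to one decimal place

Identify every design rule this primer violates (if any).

Fails: GC content.

Base counts: A=8, T=2, G=5, C=9 (length 24).
length: length 24 ✓
Tm: Tm = 2·10 + 4·14 = 76°C ✓
GC content: GC 14/24 = 58.3%, outside 35.5–54.0% ✗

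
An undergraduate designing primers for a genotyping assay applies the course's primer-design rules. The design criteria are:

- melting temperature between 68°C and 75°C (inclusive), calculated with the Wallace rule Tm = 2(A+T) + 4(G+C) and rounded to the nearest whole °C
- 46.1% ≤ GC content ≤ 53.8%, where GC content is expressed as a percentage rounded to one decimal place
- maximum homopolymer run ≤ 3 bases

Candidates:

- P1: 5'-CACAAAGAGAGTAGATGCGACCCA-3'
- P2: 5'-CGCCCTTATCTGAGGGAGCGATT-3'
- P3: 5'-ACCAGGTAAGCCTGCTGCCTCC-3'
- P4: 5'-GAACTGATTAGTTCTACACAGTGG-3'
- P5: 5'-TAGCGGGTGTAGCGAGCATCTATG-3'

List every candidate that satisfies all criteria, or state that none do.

P1 (24 nt, A=10 T=2 G=6 C=6): Tm = 2·12 + 4·12 = 72°C ✓; GC 12/24 = 50.0% ✓; longest run = 3 ✓ — passes.
P2 (23 nt, A=4 T=6 G=7 C=6): Tm = 2·10 + 4·13 = 72°C ✓; GC 13/23 = 56.5%, outside 46.1–53.8% ✗; longest run = 3 ✓ — fails.
P3 (22 nt, A=4 T=4 G=5 C=9): Tm = 2·8 + 4·14 = 72°C ✓; GC 14/22 = 63.6%, outside 46.1–53.8% ✗; longest run = 2 ✓ — fails.
P4 (24 nt, A=7 T=7 G=6 C=4): Tm = 2·14 + 4·10 = 68°C ✓; GC 10/24 = 41.7%, outside 46.1–53.8% ✗; longest run = 2 ✓ — fails.
P5 (24 nt, A=5 T=6 G=9 C=4): Tm = 2·11 + 4·13 = 74°C ✓; GC 13/24 = 54.2%, outside 46.1–53.8% ✗; longest run = 3 ✓ — fails.

P1 only.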